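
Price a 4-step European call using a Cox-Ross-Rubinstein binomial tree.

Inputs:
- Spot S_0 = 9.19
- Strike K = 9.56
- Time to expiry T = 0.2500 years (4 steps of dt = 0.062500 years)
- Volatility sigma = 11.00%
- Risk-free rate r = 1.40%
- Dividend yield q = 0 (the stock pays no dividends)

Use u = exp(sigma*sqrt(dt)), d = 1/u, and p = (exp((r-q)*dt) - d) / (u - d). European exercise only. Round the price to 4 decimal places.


dt = T/N = 0.062500
u = exp(sigma*sqrt(dt)) = 1.027882; d = 1/u = 0.972875
p = (exp((r-q)*dt) - d) / (u - d) = 0.509039
Discount per step: exp(-r*dt) = 0.999125
Stock lattice S(k, i) with i counting down-moves:
  k=0: S(0,0) = 9.1900
  k=1: S(1,0) = 9.4462; S(1,1) = 8.9407
  k=2: S(2,0) = 9.7096; S(2,1) = 9.1900; S(2,2) = 8.6982
  k=3: S(3,0) = 9.9803; S(3,1) = 9.4462; S(3,2) = 8.9407; S(3,3) = 8.4623
  k=4: S(4,0) = 10.2586; S(4,1) = 9.7096; S(4,2) = 9.1900; S(4,3) = 8.6982; S(4,4) = 8.2327
Terminal payoffs V(N, i) = max(S_T - K, 0):
  V(4,0) = 0.698595; V(4,1) = 0.149608; V(4,2) = 0.000000; V(4,3) = 0.000000; V(4,4) = 0.000000
Backward induction: V(k, i) = exp(-r*dt) * [p * V(k+1, i) + (1-p) * V(k+1, i+1)].
  V(3,0) = exp(-r*dt) * [p*0.698595 + (1-p)*0.149608] = 0.428689
  V(3,1) = exp(-r*dt) * [p*0.149608 + (1-p)*0.000000] = 0.076090
  V(3,2) = exp(-r*dt) * [p*0.000000 + (1-p)*0.000000] = 0.000000
  V(3,3) = exp(-r*dt) * [p*0.000000 + (1-p)*0.000000] = 0.000000
  V(2,0) = exp(-r*dt) * [p*0.428689 + (1-p)*0.076090] = 0.255353
  V(2,1) = exp(-r*dt) * [p*0.076090 + (1-p)*0.000000] = 0.038699
  V(2,2) = exp(-r*dt) * [p*0.000000 + (1-p)*0.000000] = 0.000000
  V(1,0) = exp(-r*dt) * [p*0.255353 + (1-p)*0.038699] = 0.148854
  V(1,1) = exp(-r*dt) * [p*0.038699 + (1-p)*0.000000] = 0.019682
  V(0,0) = exp(-r*dt) * [p*0.148854 + (1-p)*0.019682] = 0.085361

Answer: Price = V(0,0) = 0.0854


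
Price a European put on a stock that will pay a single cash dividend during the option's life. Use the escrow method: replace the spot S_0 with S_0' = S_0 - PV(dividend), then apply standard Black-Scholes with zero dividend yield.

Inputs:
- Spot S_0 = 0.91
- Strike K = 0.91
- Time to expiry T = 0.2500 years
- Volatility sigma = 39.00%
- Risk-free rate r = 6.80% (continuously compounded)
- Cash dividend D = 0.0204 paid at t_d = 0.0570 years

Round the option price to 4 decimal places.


Answer: Price = 0.0718

Derivation:
PV(D) = D * exp(-r * t_d) = 0.0204 * 0.99613150 = 0.02032108
S_0' = S_0 - PV(D) = 0.9100 - 0.02032108 = 0.88967892
d1 = (ln(S_0'/K) + (r + sigma^2/2)*T) / (sigma*sqrt(T)) = 0.06886426
d2 = d1 - sigma*sqrt(T) = -0.12613574
exp(-rT) = 0.98314368
N(-d1) = 0.47254883; N(-d2) = 0.55018776
P = K * exp(-rT) * N(-d2) - S_0' * N(-d1) = 0.9100 * 0.98314368 * 0.55018776 - 0.88967892 * 0.47254883 = 0.0718


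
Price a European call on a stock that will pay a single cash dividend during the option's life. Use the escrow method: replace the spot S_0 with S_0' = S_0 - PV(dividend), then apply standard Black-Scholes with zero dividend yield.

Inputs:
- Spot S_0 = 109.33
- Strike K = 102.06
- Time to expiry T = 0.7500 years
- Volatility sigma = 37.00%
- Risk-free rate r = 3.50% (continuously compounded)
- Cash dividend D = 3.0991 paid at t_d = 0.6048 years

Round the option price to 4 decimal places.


Answer: Price = 16.8142

Derivation:
PV(D) = D * exp(-r * t_d) = 3.0991 * 0.97905447 = 3.03418771
S_0' = S_0 - PV(D) = 109.3300 - 3.03418771 = 106.29581229
d1 = (ln(S_0'/K) + (r + sigma^2/2)*T) / (sigma*sqrt(T)) = 0.36904390
d2 = d1 - sigma*sqrt(T) = 0.04861450
exp(-rT) = 0.97409154
N(d1) = 0.64395250; N(d2) = 0.51938674
C = S_0' * N(d1) - K * exp(-rT) * N(d2) = 106.29581229 * 0.64395250 - 102.0600 * 0.97409154 * 0.51938674 = 16.8142


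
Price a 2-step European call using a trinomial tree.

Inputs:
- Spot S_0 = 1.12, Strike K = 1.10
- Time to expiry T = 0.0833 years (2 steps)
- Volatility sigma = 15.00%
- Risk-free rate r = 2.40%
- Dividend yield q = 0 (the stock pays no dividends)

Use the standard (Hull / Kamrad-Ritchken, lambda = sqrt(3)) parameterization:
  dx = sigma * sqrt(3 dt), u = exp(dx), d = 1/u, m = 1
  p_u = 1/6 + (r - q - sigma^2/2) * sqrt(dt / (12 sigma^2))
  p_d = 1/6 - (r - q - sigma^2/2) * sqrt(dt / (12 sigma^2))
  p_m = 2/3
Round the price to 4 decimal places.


Answer: Price = V(0,0) = 0.0328

Derivation:
dt = T/N = 0.041650; dx = sigma*sqrt(3*dt) = 0.053022
u = exp(dx) = 1.054453; d = 1/u = 0.948359
p_u = 0.171674, p_m = 0.666667, p_d = 0.161659
Discount per step: exp(-r*dt) = 0.999001
Stock lattice S(k, j) with j the centered position index:
  k=0: S(0,+0) = 1.1200
  k=1: S(1,-1) = 1.0622; S(1,+0) = 1.1200; S(1,+1) = 1.1810
  k=2: S(2,-2) = 1.0073; S(2,-1) = 1.0622; S(2,+0) = 1.1200; S(2,+1) = 1.1810; S(2,+2) = 1.2453
Terminal payoffs V(N, j) = max(S_T - K, 0):
  V(2,-2) = 0.000000; V(2,-1) = 0.000000; V(2,+0) = 0.020000; V(2,+1) = 0.080988; V(2,+2) = 0.145296
Backward induction: V(k, j) = exp(-r*dt) * [p_u * V(k+1, j+1) + p_m * V(k+1, j) + p_d * V(k+1, j-1)]
  V(1,-1) = exp(-r*dt) * [p_u*0.020000 + p_m*0.000000 + p_d*0.000000] = 0.003430
  V(1,+0) = exp(-r*dt) * [p_u*0.080988 + p_m*0.020000 + p_d*0.000000] = 0.027210
  V(1,+1) = exp(-r*dt) * [p_u*0.145296 + p_m*0.080988 + p_d*0.020000] = 0.082087
  V(0,+0) = exp(-r*dt) * [p_u*0.082087 + p_m*0.027210 + p_d*0.003430] = 0.032754


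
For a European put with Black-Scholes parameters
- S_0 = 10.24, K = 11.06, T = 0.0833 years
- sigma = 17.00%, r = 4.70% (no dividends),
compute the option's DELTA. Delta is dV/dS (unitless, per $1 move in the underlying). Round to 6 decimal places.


d1 = -1.4657017138; d2 = -1.5147666708
phi(d1) = 0.1362751480; exp(-qT) = 1.0000000000; exp(-rT) = 0.9960925540
N(-d1) = 0.9286352165
Delta = -exp(-qT) * N(-d1) = -1.0000000000 * 0.9286352165 = -0.928635

Answer: Delta = -0.928635


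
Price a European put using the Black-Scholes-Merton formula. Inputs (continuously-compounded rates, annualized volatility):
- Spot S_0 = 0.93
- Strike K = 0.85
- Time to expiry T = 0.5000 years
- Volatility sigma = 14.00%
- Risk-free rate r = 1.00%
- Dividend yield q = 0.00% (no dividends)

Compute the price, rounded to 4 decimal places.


d1 = (ln(S/K) + (r - q + 0.5*sigma^2) * T) / (sigma * sqrt(T)) = 1.00861950
d2 = d1 - sigma * sqrt(T) = 0.90962455
exp(-rT) = 0.99501248; exp(-qT) = 1.00000000
P = K * exp(-rT) * N(-d2) - S_0 * exp(-qT) * N(-d1)
N(-d1) = 0.15657858; N(-d2) = 0.18151027
P = 0.8500 * 0.99501248 * 0.18151027 - 0.9300 * 1.00000000 * 0.15657858 = 0.0079

Answer: Price = 0.0079


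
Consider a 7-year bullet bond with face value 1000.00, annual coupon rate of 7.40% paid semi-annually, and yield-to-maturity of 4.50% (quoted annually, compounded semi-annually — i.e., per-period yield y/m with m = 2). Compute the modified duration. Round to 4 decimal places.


Answer: Modified duration = 5.5865

Derivation:
Coupon per period c = face * coupon_rate / m = 37.000000
Periods per year m = 2; per-period yield y/m = 0.022500
Number of cashflows N = 14
Cashflows (t years, CF_t, discount factor 1/(1+y/m)^(m*t), PV):
  t = 0.5000: CF_t = 37.000000, DF = 0.977995, PV = 36.185819
  t = 1.0000: CF_t = 37.000000, DF = 0.956474, PV = 35.389554
  t = 1.5000: CF_t = 37.000000, DF = 0.935427, PV = 34.610811
  t = 2.0000: CF_t = 37.000000, DF = 0.914843, PV = 33.849204
  t = 2.5000: CF_t = 37.000000, DF = 0.894712, PV = 33.104356
  t = 3.0000: CF_t = 37.000000, DF = 0.875024, PV = 32.375898
  t = 3.5000: CF_t = 37.000000, DF = 0.855769, PV = 31.663470
  t = 4.0000: CF_t = 37.000000, DF = 0.836938, PV = 30.966719
  t = 4.5000: CF_t = 37.000000, DF = 0.818522, PV = 30.285300
  t = 5.0000: CF_t = 37.000000, DF = 0.800510, PV = 29.618875
  t = 5.5000: CF_t = 37.000000, DF = 0.782895, PV = 28.967115
  t = 6.0000: CF_t = 37.000000, DF = 0.765667, PV = 28.329697
  t = 6.5000: CF_t = 37.000000, DF = 0.748819, PV = 27.706305
  t = 7.0000: CF_t = 1037.000000, DF = 0.732341, PV = 759.437998
Price P = sum_t PV_t = 1172.491119
First compute Macaulay numerator sum_t t * PV_t:
  t * PV_t at t = 0.5000: 18.092910
  t * PV_t at t = 1.0000: 35.389554
  t * PV_t at t = 1.5000: 51.916216
  t * PV_t at t = 2.0000: 67.698408
  t * PV_t at t = 2.5000: 82.760889
  t * PV_t at t = 3.0000: 97.127694
  t * PV_t at t = 3.5000: 110.822145
  t * PV_t at t = 4.0000: 123.866875
  t * PV_t at t = 4.5000: 136.283848
  t * PV_t at t = 5.0000: 148.094374
  t * PV_t at t = 5.5000: 159.319131
  t * PV_t at t = 6.0000: 169.978180
  t * PV_t at t = 6.5000: 180.090981
  t * PV_t at t = 7.0000: 5316.065985
Macaulay duration D = 6697.507191 / 1172.491119 = 5.712203
Modified duration = D / (1 + y/m) = 5.712203 / (1 + 0.022500) = 5.586507


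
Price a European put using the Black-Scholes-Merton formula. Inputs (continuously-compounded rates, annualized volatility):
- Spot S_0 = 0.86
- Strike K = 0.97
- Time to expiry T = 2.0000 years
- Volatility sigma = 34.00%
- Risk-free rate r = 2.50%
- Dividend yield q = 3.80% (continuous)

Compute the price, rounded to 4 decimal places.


Answer: Price = 0.2335

Derivation:
d1 = (ln(S/K) + (r - q + 0.5*sigma^2) * T) / (sigma * sqrt(T)) = -0.06398002
d2 = d1 - sigma * sqrt(T) = -0.54481264
exp(-rT) = 0.95122942; exp(-qT) = 0.92681621
P = K * exp(-rT) * N(-d2) - S_0 * exp(-qT) * N(-d1)
N(-d1) = 0.52550693; N(-d2) = 0.70705881
P = 0.9700 * 0.95122942 * 0.70705881 - 0.8600 * 0.92681621 * 0.52550693 = 0.2335


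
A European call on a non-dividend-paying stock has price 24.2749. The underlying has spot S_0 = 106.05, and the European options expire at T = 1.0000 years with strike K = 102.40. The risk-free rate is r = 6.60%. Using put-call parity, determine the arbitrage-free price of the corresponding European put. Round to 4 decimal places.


Put-call parity: C - P = S_0 * exp(-qT) - K * exp(-rT).
S_0 * exp(-qT) = 106.0500 * 1.00000000 = 106.05000000
K * exp(-rT) = 102.4000 * 0.93613086 = 95.85980050
P = C - S*exp(-qT) + K*exp(-rT)
P = 24.2749 - 106.05000000 + 95.85980050 = 14.0847

Answer: Put price = 14.0847


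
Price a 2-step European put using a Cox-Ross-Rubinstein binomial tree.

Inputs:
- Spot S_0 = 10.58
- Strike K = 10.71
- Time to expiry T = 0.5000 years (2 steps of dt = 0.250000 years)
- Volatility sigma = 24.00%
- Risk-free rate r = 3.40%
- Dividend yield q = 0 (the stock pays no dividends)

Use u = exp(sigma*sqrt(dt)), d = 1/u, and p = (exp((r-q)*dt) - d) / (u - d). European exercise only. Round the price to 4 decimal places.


dt = T/N = 0.250000
u = exp(sigma*sqrt(dt)) = 1.127497; d = 1/u = 0.886920
p = (exp((r-q)*dt) - d) / (u - d) = 0.505518
Discount per step: exp(-r*dt) = 0.991536
Stock lattice S(k, i) with i counting down-moves:
  k=0: S(0,0) = 10.5800
  k=1: S(1,0) = 11.9289; S(1,1) = 9.3836
  k=2: S(2,0) = 13.4498; S(2,1) = 10.5800; S(2,2) = 8.3225
Terminal payoffs V(N, i) = max(K - S_T, 0):
  V(2,0) = 0.000000; V(2,1) = 0.130000; V(2,2) = 2.387477
Backward induction: V(k, i) = exp(-r*dt) * [p * V(k+1, i) + (1-p) * V(k+1, i+1)].
  V(1,0) = exp(-r*dt) * [p*0.000000 + (1-p)*0.130000] = 0.063739
  V(1,1) = exp(-r*dt) * [p*0.130000 + (1-p)*2.387477] = 1.235733
  V(0,0) = exp(-r*dt) * [p*0.063739 + (1-p)*1.235733] = 0.637823

Answer: Price = V(0,0) = 0.6378


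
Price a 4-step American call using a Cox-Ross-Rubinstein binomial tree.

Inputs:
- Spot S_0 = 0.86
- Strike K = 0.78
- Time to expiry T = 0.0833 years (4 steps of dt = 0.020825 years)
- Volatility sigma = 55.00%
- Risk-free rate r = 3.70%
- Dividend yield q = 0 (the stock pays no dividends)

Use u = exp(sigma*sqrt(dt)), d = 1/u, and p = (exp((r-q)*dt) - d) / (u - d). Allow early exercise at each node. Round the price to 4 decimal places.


dt = T/N = 0.020825
u = exp(sigma*sqrt(dt)) = 1.082605; d = 1/u = 0.923698
p = (exp((r-q)*dt) - d) / (u - d) = 0.485019
Discount per step: exp(-r*dt) = 0.999230
Stock lattice S(k, i) with i counting down-moves:
  k=0: S(0,0) = 0.8600
  k=1: S(1,0) = 0.9310; S(1,1) = 0.7944
  k=2: S(2,0) = 1.0079; S(2,1) = 0.8600; S(2,2) = 0.7338
  k=3: S(3,0) = 1.0912; S(3,1) = 0.9310; S(3,2) = 0.7944; S(3,3) = 0.6778
  k=4: S(4,0) = 1.1813; S(4,1) = 1.0079; S(4,2) = 0.8600; S(4,3) = 0.7338; S(4,4) = 0.6261
Terminal payoffs V(N, i) = max(S_T - K, 0):
  V(4,0) = 0.401348; V(4,1) = 0.227948; V(4,2) = 0.080000; V(4,3) = 0.000000; V(4,4) = 0.000000
Backward induction: V(k, i) = exp(-r*dt) * [p * V(k+1, i) + (1-p) * V(k+1, i+1)]; then take max(V_cont, immediate exercise) for American.
  V(3,0) = exp(-r*dt) * [p*0.401348 + (1-p)*0.227948] = 0.311810; exercise = 0.311209; V(3,0) = max -> 0.311810
  V(3,1) = exp(-r*dt) * [p*0.227948 + (1-p)*0.080000] = 0.151641; exercise = 0.151040; V(3,1) = max -> 0.151641
  V(3,2) = exp(-r*dt) * [p*0.080000 + (1-p)*0.000000] = 0.038772; exercise = 0.014381; V(3,2) = max -> 0.038772
  V(3,3) = exp(-r*dt) * [p*0.000000 + (1-p)*0.000000] = 0.000000; exercise = 0.000000; V(3,3) = max -> 0.000000
  V(2,0) = exp(-r*dt) * [p*0.311810 + (1-p)*0.151641] = 0.229149; exercise = 0.227948; V(2,0) = max -> 0.229149
  V(2,1) = exp(-r*dt) * [p*0.151641 + (1-p)*0.038772] = 0.093443; exercise = 0.080000; V(2,1) = max -> 0.093443
  V(2,2) = exp(-r*dt) * [p*0.038772 + (1-p)*0.000000] = 0.018790; exercise = 0.000000; V(2,2) = max -> 0.018790
  V(1,0) = exp(-r*dt) * [p*0.229149 + (1-p)*0.093443] = 0.159140; exercise = 0.151040; V(1,0) = max -> 0.159140
  V(1,1) = exp(-r*dt) * [p*0.093443 + (1-p)*0.018790] = 0.054956; exercise = 0.014381; V(1,1) = max -> 0.054956
  V(0,0) = exp(-r*dt) * [p*0.159140 + (1-p)*0.054956] = 0.105406; exercise = 0.080000; V(0,0) = max -> 0.105406

Answer: Price = V(0,0) = 0.1054


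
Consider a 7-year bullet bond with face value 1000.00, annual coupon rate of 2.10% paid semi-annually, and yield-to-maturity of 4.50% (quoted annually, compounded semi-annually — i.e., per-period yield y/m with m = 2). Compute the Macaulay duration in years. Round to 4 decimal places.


Coupon per period c = face * coupon_rate / m = 10.500000
Periods per year m = 2; per-period yield y/m = 0.022500
Number of cashflows N = 14
Cashflows (t years, CF_t, discount factor 1/(1+y/m)^(m*t), PV):
  t = 0.5000: CF_t = 10.500000, DF = 0.977995, PV = 10.268949
  t = 1.0000: CF_t = 10.500000, DF = 0.956474, PV = 10.042982
  t = 1.5000: CF_t = 10.500000, DF = 0.935427, PV = 9.821987
  t = 2.0000: CF_t = 10.500000, DF = 0.914843, PV = 9.605855
  t = 2.5000: CF_t = 10.500000, DF = 0.894712, PV = 9.394479
  t = 3.0000: CF_t = 10.500000, DF = 0.875024, PV = 9.187755
  t = 3.5000: CF_t = 10.500000, DF = 0.855769, PV = 8.985579
  t = 4.0000: CF_t = 10.500000, DF = 0.836938, PV = 8.787853
  t = 4.5000: CF_t = 10.500000, DF = 0.818522, PV = 8.594477
  t = 5.0000: CF_t = 10.500000, DF = 0.800510, PV = 8.405356
  t = 5.5000: CF_t = 10.500000, DF = 0.782895, PV = 8.220397
  t = 6.0000: CF_t = 10.500000, DF = 0.765667, PV = 8.039509
  t = 6.5000: CF_t = 10.500000, DF = 0.748819, PV = 7.862600
  t = 7.0000: CF_t = 1010.500000, DF = 0.732341, PV = 740.030952
Price P = sum_t PV_t = 857.248729
Macaulay numerator sum_t t * PV_t:
  t * PV_t at t = 0.5000: 5.134474
  t * PV_t at t = 1.0000: 10.042982
  t * PV_t at t = 1.5000: 14.732980
  t * PV_t at t = 2.0000: 19.211710
  t * PV_t at t = 2.5000: 23.486198
  t * PV_t at t = 3.0000: 27.563265
  t * PV_t at t = 3.5000: 31.449528
  t * PV_t at t = 4.0000: 35.151411
  t * PV_t at t = 4.5000: 38.675146
  t * PV_t at t = 5.0000: 42.026782
  t * PV_t at t = 5.5000: 45.212186
  t * PV_t at t = 6.0000: 48.237051
  t * PV_t at t = 6.5000: 51.106900
  t * PV_t at t = 7.0000: 5180.216661
Macaulay duration D = (sum_t t * PV_t) / P = 5572.247273 / 857.248729 = 6.500152

Answer: Macaulay duration = 6.5002 years


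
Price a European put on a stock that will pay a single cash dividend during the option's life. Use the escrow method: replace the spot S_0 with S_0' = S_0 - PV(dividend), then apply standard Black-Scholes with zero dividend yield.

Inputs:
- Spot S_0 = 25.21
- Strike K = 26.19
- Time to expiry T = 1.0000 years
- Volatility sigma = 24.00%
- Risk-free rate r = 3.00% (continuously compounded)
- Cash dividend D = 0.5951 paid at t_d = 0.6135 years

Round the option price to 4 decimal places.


Answer: Price = 2.8056

Derivation:
PV(D) = D * exp(-r * t_d) = 0.5951 * 0.98176334 = 0.58424736
S_0' = S_0 - PV(D) = 25.2100 - 0.58424736 = 24.62575264
d1 = (ln(S_0'/K) + (r + sigma^2/2)*T) / (sigma*sqrt(T)) = -0.01160378
d2 = d1 - sigma*sqrt(T) = -0.25160378
exp(-rT) = 0.97044553
N(-d1) = 0.50462914; N(-d2) = 0.59932633
P = K * exp(-rT) * N(-d2) - S_0' * N(-d1) = 26.1900 * 0.97044553 * 0.59932633 - 24.62575264 * 0.50462914 = 2.8056


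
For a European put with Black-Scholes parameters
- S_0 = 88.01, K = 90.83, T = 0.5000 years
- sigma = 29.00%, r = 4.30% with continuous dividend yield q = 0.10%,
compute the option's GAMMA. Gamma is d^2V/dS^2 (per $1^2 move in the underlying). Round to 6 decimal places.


d1 = 0.0511351187; d2 = -0.1539258478
phi(d1) = 0.3984210440; exp(-qT) = 0.9995001250; exp(-rT) = 0.9787294775
Gamma = exp(-qT) * phi(d1) / (S * sigma * sqrt(T)) = 0.9995001250 * 0.3984210440 / (88.0100 * 0.2900 * 0.7071067812) = 0.022065

Answer: Gamma = 0.022065


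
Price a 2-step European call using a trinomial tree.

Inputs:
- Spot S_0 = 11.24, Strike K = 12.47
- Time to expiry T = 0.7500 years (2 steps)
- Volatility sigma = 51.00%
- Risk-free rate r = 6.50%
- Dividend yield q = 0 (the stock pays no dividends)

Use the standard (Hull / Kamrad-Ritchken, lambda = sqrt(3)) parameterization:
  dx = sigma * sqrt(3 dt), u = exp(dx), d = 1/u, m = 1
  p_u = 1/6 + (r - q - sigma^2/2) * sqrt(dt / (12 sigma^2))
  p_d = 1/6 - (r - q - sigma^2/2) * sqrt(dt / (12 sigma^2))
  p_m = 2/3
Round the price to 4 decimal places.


dt = T/N = 0.375000; dx = sigma*sqrt(3*dt) = 0.540937
u = exp(dx) = 1.717615; d = 1/u = 0.582203
p_u = 0.144119, p_m = 0.666667, p_d = 0.189214
Discount per step: exp(-r*dt) = 0.975920
Stock lattice S(k, j) with j the centered position index:
  k=0: S(0,+0) = 11.2400
  k=1: S(1,-1) = 6.5440; S(1,+0) = 11.2400; S(1,+1) = 19.3060
  k=2: S(2,-2) = 3.8099; S(2,-1) = 6.5440; S(2,+0) = 11.2400; S(2,+1) = 19.3060; S(2,+2) = 33.1603
Terminal payoffs V(N, j) = max(S_T - K, 0):
  V(2,-2) = 0.000000; V(2,-1) = 0.000000; V(2,+0) = 0.000000; V(2,+1) = 6.835992; V(2,+2) = 20.690262
Backward induction: V(k, j) = exp(-r*dt) * [p_u * V(k+1, j+1) + p_m * V(k+1, j) + p_d * V(k+1, j-1)]
  V(1,-1) = exp(-r*dt) * [p_u*0.000000 + p_m*0.000000 + p_d*0.000000] = 0.000000
  V(1,+0) = exp(-r*dt) * [p_u*6.835992 + p_m*0.000000 + p_d*0.000000] = 0.961472
  V(1,+1) = exp(-r*dt) * [p_u*20.690262 + p_m*6.835992 + p_d*0.000000] = 7.357641
  V(0,+0) = exp(-r*dt) * [p_u*7.357641 + p_m*0.961472 + p_d*0.000000] = 1.660388

Answer: Price = V(0,0) = 1.6604


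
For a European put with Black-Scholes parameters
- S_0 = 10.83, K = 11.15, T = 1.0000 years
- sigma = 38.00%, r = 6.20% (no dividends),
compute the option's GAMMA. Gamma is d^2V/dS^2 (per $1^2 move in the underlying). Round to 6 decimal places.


Answer: Gamma = 0.093302

Derivation:
d1 = 0.2765277976; d2 = -0.1034722024
phi(d1) = 0.3839771073; exp(-qT) = 1.0000000000; exp(-rT) = 0.9398828868
Gamma = exp(-qT) * phi(d1) / (S * sigma * sqrt(T)) = 1.0000000000 * 0.3839771073 / (10.8300 * 0.3800 * 1.0000000000) = 0.093302


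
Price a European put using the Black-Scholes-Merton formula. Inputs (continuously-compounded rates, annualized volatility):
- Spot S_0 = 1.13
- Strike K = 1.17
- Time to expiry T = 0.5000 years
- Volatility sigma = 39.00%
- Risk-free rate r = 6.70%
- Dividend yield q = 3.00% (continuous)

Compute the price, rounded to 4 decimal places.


d1 = (ln(S/K) + (r - q + 0.5*sigma^2) * T) / (sigma * sqrt(T)) = 0.07882929
d2 = d1 - sigma * sqrt(T) = -0.19694235
exp(-rT) = 0.96705491; exp(-qT) = 0.98511194
P = K * exp(-rT) * N(-d2) - S_0 * exp(-qT) * N(-d1)
N(-d1) = 0.46858420; N(-d2) = 0.57806367
P = 1.1700 * 0.96705491 * 0.57806367 - 1.1300 * 0.98511194 * 0.46858420 = 0.1324

Answer: Price = 0.1324


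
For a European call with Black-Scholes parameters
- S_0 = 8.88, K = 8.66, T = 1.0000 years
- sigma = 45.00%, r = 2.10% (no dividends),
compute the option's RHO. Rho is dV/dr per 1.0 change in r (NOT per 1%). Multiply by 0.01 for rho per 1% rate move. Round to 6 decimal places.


d1 = 0.3274151876; d2 = -0.1225848124
phi(d1) = 0.3781218103; exp(-qT) = 1.0000000000; exp(-rT) = 0.9792189646
N(d2) = 0.4512179408
Rho = K*T*exp(-rT)*N(d2) = 8.6600 * 1.0000 * 0.9792189646 * 0.4512179408 = 3.826344

Answer: Rho = 3.826344


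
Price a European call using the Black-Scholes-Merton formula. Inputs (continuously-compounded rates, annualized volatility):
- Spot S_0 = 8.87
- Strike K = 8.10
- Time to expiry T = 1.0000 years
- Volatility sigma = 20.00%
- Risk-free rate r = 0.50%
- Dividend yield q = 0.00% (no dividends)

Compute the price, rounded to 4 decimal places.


d1 = (ln(S/K) + (r - q + 0.5*sigma^2) * T) / (sigma * sqrt(T)) = 0.57905367
d2 = d1 - sigma * sqrt(T) = 0.37905367
exp(-rT) = 0.99501248; exp(-qT) = 1.00000000
C = S_0 * exp(-qT) * N(d1) - K * exp(-rT) * N(d2)
N(d1) = 0.71872352; N(d2) = 0.64767600
C = 8.8700 * 1.00000000 * 0.71872352 - 8.1000 * 0.99501248 * 0.64767600 = 1.1551

Answer: Price = 1.1551


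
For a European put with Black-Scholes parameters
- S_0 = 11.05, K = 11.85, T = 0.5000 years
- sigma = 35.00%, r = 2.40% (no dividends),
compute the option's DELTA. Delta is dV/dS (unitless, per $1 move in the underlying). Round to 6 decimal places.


Answer: Delta = -0.543874

Derivation:
d1 = -0.1101972971; d2 = -0.3576846705
phi(d1) = 0.3965273525; exp(-qT) = 1.0000000000; exp(-rT) = 0.9880717129
N(-d1) = 0.5438735471
Delta = -exp(-qT) * N(-d1) = -1.0000000000 * 0.5438735471 = -0.543874


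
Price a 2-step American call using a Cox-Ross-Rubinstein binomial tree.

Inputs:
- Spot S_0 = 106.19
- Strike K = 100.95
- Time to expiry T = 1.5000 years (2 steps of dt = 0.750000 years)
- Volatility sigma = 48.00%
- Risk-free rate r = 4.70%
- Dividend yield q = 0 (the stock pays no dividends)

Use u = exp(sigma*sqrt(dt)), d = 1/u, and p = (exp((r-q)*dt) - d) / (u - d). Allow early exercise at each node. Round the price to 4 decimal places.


dt = T/N = 0.750000
u = exp(sigma*sqrt(dt)) = 1.515419; d = 1/u = 0.659883
p = (exp((r-q)*dt) - d) / (u - d) = 0.439485
Discount per step: exp(-r*dt) = 0.965364
Stock lattice S(k, i) with i counting down-moves:
  k=0: S(0,0) = 106.1900
  k=1: S(1,0) = 160.9224; S(1,1) = 70.0730
  k=2: S(2,0) = 243.8649; S(2,1) = 106.1900; S(2,2) = 46.2400
Terminal payoffs V(N, i) = max(S_T - K, 0):
  V(2,0) = 142.914887; V(2,1) = 5.240000; V(2,2) = 0.000000
Backward induction: V(k, i) = exp(-r*dt) * [p * V(k+1, i) + (1-p) * V(k+1, i+1)]; then take max(V_cont, immediate exercise) for American.
  V(1,0) = exp(-r*dt) * [p*142.914887 + (1-p)*5.240000] = 63.468880; exercise = 59.972380; V(1,0) = max -> 63.468880
  V(1,1) = exp(-r*dt) * [p*5.240000 + (1-p)*0.000000] = 2.223139; exercise = 0.000000; V(1,1) = max -> 2.223139
  V(0,0) = exp(-r*dt) * [p*63.468880 + (1-p)*2.223139] = 28.130445; exercise = 5.240000; V(0,0) = max -> 28.130445

Answer: Price = V(0,0) = 28.1304


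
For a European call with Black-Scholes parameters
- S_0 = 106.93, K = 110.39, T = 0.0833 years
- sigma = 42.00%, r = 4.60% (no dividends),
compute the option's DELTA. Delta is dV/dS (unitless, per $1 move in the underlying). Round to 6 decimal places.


d1 = -0.1704866663; d2 = -0.2917059716
phi(d1) = 0.3931864371; exp(-qT) = 1.0000000000; exp(-rT) = 0.9961755320
N(d1) = 0.4323137098
Delta = exp(-qT) * N(d1) = 1.0000000000 * 0.4323137098 = 0.432314

Answer: Delta = 0.432314


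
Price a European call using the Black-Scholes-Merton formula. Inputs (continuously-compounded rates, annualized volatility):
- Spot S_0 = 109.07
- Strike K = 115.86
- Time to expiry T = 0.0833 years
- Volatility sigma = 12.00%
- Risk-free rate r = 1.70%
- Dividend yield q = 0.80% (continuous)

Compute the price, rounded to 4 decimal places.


Answer: Price = 0.0674

Derivation:
d1 = (ln(S/K) + (r - q + 0.5*sigma^2) * T) / (sigma * sqrt(T)) = -1.70477216
d2 = d1 - sigma * sqrt(T) = -1.73940625
exp(-rT) = 0.99858490; exp(-qT) = 0.99933382
C = S_0 * exp(-qT) * N(d1) - K * exp(-rT) * N(d2)
N(d1) = 0.04411846; N(d2) = 0.04098167
C = 109.0700 * 0.99933382 * 0.04411846 - 115.8600 * 0.99858490 * 0.04098167 = 0.0674


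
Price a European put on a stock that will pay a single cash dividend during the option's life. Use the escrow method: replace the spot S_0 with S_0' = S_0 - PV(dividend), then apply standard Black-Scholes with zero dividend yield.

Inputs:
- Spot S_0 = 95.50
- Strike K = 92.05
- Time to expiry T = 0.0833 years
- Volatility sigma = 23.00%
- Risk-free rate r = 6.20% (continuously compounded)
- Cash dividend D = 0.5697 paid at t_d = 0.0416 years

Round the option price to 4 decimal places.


Answer: Price = 1.1453

Derivation:
PV(D) = D * exp(-r * t_d) = 0.5697 * 0.99742412 = 0.56823252
S_0' = S_0 - PV(D) = 95.5000 - 0.56823252 = 94.93176748
d1 = (ln(S_0'/K) + (r + sigma^2/2)*T) / (sigma*sqrt(T)) = 0.57537244
d2 = d1 - sigma*sqrt(T) = 0.50899044
exp(-rT) = 0.99484871
N(-d1) = 0.28251972; N(-d2) = 0.30537946
P = K * exp(-rT) * N(-d2) - S_0' * N(-d1) = 92.0500 * 0.99484871 * 0.30537946 - 94.93176748 * 0.28251972 = 1.1453


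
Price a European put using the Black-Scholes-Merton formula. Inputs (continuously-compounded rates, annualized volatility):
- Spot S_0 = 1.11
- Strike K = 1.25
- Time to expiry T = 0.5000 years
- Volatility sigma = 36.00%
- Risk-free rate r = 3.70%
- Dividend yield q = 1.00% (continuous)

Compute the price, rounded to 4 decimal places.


Answer: Price = 0.1893

Derivation:
d1 = (ln(S/K) + (r - q + 0.5*sigma^2) * T) / (sigma * sqrt(T)) = -0.28631357
d2 = d1 - sigma * sqrt(T) = -0.54087201
exp(-rT) = 0.98167007; exp(-qT) = 0.99501248
P = K * exp(-rT) * N(-d2) - S_0 * exp(-qT) * N(-d1)
N(-d1) = 0.61268102; N(-d2) = 0.70570210
P = 1.2500 * 0.98167007 * 0.70570210 - 1.1100 * 0.99501248 * 0.61268102 = 0.1893


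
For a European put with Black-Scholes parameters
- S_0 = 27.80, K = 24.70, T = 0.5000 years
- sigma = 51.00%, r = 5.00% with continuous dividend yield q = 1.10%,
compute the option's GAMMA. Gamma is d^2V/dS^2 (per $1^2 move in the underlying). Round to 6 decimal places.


Answer: Gamma = 0.033789

Derivation:
d1 = 0.5622407808; d2 = 0.2016163224
phi(d1) = 0.3406172449; exp(-qT) = 0.9945150973; exp(-rT) = 0.9753099120
Gamma = exp(-qT) * phi(d1) / (S * sigma * sqrt(T)) = 0.9945150973 * 0.3406172449 / (27.8000 * 0.5100 * 0.7071067812) = 0.033789


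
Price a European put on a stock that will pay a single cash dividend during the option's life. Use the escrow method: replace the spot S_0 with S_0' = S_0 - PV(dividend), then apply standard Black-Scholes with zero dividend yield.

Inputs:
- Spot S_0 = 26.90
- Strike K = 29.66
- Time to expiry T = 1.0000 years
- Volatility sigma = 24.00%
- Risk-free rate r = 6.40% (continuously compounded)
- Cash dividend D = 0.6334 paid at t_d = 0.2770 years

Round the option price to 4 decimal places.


PV(D) = D * exp(-r * t_d) = 0.6334 * 0.98242822 = 0.62227003
S_0' = S_0 - PV(D) = 26.9000 - 0.62227003 = 26.27772997
d1 = (ln(S_0'/K) + (r + sigma^2/2)*T) / (sigma*sqrt(T)) = -0.11782302
d2 = d1 - sigma*sqrt(T) = -0.35782302
exp(-rT) = 0.93800500
N(-d1) = 0.54689606; N(-d2) = 0.63976212
P = K * exp(-rT) * N(-d2) - S_0' * N(-d1) = 29.6600 * 0.93800500 * 0.63976212 - 26.27772997 * 0.54689606 = 3.4278

Answer: Price = 3.4278


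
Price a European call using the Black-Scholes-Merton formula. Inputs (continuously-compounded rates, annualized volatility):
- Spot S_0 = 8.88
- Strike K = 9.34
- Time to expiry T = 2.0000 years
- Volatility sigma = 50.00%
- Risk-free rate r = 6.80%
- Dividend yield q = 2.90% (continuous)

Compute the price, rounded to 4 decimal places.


d1 = (ln(S/K) + (r - q + 0.5*sigma^2) * T) / (sigma * sqrt(T)) = 0.39243762
d2 = d1 - sigma * sqrt(T) = -0.31466916
exp(-rT) = 0.87284263; exp(-qT) = 0.94364995
C = S_0 * exp(-qT) * N(d1) - K * exp(-rT) * N(d2)
N(d1) = 0.65263255; N(d2) = 0.37650643
C = 8.8800 * 0.94364995 * 0.65263255 - 9.3400 * 0.87284263 * 0.37650643 = 2.3994

Answer: Price = 2.3994


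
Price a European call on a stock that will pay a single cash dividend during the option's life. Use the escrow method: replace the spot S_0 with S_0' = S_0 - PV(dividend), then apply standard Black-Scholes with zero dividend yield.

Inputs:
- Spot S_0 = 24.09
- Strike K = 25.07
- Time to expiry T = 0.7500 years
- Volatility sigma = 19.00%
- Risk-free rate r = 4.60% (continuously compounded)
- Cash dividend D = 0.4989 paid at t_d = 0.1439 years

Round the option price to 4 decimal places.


PV(D) = D * exp(-r * t_d) = 0.4989 * 0.99340246 = 0.49560849
S_0' = S_0 - PV(D) = 24.0900 - 0.49560849 = 23.59439151
d1 = (ln(S_0'/K) + (r + sigma^2/2)*T) / (sigma*sqrt(T)) = -0.07672910
d2 = d1 - sigma*sqrt(T) = -0.24127392
exp(-rT) = 0.96608834
N(d1) = 0.46941953; N(d2) = 0.40467141
C = S_0' * N(d1) - K * exp(-rT) * N(d2) = 23.59439151 * 0.46941953 - 25.0700 * 0.96608834 * 0.40467141 = 1.2746

Answer: Price = 1.2746


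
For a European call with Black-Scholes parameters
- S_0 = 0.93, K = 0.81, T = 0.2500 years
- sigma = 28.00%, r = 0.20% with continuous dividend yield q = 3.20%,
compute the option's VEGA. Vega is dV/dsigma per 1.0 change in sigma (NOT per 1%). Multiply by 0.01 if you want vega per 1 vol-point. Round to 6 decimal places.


d1 = 1.0032167034; d2 = 0.8632167034
phi(d1) = 0.2411923791; exp(-qT) = 0.9920319148; exp(-rT) = 0.9995001250
Vega = S * exp(-qT) * phi(d1) * sqrt(T) = 0.9300 * 0.9920319148 * 0.2411923791 * 0.5000000000 = 0.111261

Answer: Vega = 0.111261


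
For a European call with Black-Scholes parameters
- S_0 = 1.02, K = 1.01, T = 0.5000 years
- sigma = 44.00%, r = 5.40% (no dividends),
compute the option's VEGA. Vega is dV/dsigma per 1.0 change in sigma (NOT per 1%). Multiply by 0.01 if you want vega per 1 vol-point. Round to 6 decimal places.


d1 = 0.2740112588; d2 = -0.0371157250
phi(d1) = 0.3842431905; exp(-qT) = 1.0000000000; exp(-rT) = 0.9733612415
Vega = S * exp(-qT) * phi(d1) * sqrt(T) = 1.0200 * 1.0000000000 * 0.3842431905 * 0.7071067812 = 0.277135

Answer: Vega = 0.277135


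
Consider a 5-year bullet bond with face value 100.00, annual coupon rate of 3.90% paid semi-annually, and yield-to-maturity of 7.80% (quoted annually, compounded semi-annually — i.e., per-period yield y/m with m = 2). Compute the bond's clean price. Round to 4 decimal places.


Coupon per period c = face * coupon_rate / m = 1.950000
Periods per year m = 2; per-period yield y/m = 0.039000
Number of cashflows N = 10
Cashflows (t years, CF_t, discount factor 1/(1+y/m)^(m*t), PV):
  t = 0.5000: CF_t = 1.950000, DF = 0.962464, PV = 1.876805
  t = 1.0000: CF_t = 1.950000, DF = 0.926337, PV = 1.806357
  t = 1.5000: CF_t = 1.950000, DF = 0.891566, PV = 1.738553
  t = 2.0000: CF_t = 1.950000, DF = 0.858100, PV = 1.673295
  t = 2.5000: CF_t = 1.950000, DF = 0.825890, PV = 1.610486
  t = 3.0000: CF_t = 1.950000, DF = 0.794889, PV = 1.550034
  t = 3.5000: CF_t = 1.950000, DF = 0.765052, PV = 1.491852
  t = 4.0000: CF_t = 1.950000, DF = 0.736335, PV = 1.435854
  t = 4.5000: CF_t = 1.950000, DF = 0.708696, PV = 1.381957
  t = 5.0000: CF_t = 101.950000, DF = 0.682094, PV = 69.539531
Price P = sum_t PV_t = 84.104723

Answer: Price = 84.1047


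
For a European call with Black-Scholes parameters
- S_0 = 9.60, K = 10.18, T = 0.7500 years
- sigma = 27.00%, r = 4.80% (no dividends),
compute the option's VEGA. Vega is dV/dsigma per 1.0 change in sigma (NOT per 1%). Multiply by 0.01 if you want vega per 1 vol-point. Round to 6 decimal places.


d1 = 0.0199959379; d2 = -0.2138309211
phi(d1) = 0.3988625323; exp(-qT) = 1.0000000000; exp(-rT) = 0.9646402935
Vega = S * exp(-qT) * phi(d1) * sqrt(T) = 9.6000 * 1.0000000000 * 0.3988625323 * 0.8660254038 = 3.316081

Answer: Vega = 3.316081


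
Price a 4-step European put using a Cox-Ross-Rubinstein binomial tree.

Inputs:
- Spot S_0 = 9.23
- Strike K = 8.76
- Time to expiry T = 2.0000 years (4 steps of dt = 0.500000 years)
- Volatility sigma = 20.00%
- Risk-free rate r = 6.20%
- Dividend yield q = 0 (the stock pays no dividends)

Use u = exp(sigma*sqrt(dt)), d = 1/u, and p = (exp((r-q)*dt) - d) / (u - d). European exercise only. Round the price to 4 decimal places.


dt = T/N = 0.500000
u = exp(sigma*sqrt(dt)) = 1.151910; d = 1/u = 0.868123
p = (exp((r-q)*dt) - d) / (u - d) = 0.575651
Discount per step: exp(-r*dt) = 0.969476
Stock lattice S(k, i) with i counting down-moves:
  k=0: S(0,0) = 9.2300
  k=1: S(1,0) = 10.6321; S(1,1) = 8.0128
  k=2: S(2,0) = 12.2473; S(2,1) = 9.2300; S(2,2) = 6.9561
  k=3: S(3,0) = 14.1077; S(3,1) = 10.6321; S(3,2) = 8.0128; S(3,3) = 6.0387
  k=4: S(4,0) = 16.2508; S(4,1) = 12.2473; S(4,2) = 9.2300; S(4,3) = 6.9561; S(4,4) = 5.2424
Terminal payoffs V(N, i) = max(K - S_T, 0):
  V(4,0) = 0.000000; V(4,1) = 0.000000; V(4,2) = 0.000000; V(4,3) = 1.803918; V(4,4) = 3.517630
Backward induction: V(k, i) = exp(-r*dt) * [p * V(k+1, i) + (1-p) * V(k+1, i+1)].
  V(3,0) = exp(-r*dt) * [p*0.000000 + (1-p)*0.000000] = 0.000000
  V(3,1) = exp(-r*dt) * [p*0.000000 + (1-p)*0.000000] = 0.000000
  V(3,2) = exp(-r*dt) * [p*0.000000 + (1-p)*1.803918] = 0.742124
  V(3,3) = exp(-r*dt) * [p*1.803918 + (1-p)*3.517630] = 2.453868
  V(2,0) = exp(-r*dt) * [p*0.000000 + (1-p)*0.000000] = 0.000000
  V(2,1) = exp(-r*dt) * [p*0.000000 + (1-p)*0.742124] = 0.305307
  V(2,2) = exp(-r*dt) * [p*0.742124 + (1-p)*2.453868] = 1.423675
  V(1,0) = exp(-r*dt) * [p*0.000000 + (1-p)*0.305307] = 0.125602
  V(1,1) = exp(-r*dt) * [p*0.305307 + (1-p)*1.423675] = 0.756079
  V(0,0) = exp(-r*dt) * [p*0.125602 + (1-p)*0.756079] = 0.381144

Answer: Price = V(0,0) = 0.3811


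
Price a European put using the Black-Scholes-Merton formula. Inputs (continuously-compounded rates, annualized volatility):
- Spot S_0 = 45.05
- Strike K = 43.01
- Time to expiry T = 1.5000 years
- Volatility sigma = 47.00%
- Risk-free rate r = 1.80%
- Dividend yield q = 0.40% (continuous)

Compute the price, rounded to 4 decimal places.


d1 = (ln(S/K) + (r - q + 0.5*sigma^2) * T) / (sigma * sqrt(T)) = 0.40480048
d2 = d1 - sigma * sqrt(T) = -0.17082961
exp(-rT) = 0.97336124; exp(-qT) = 0.99401796
P = K * exp(-rT) * N(-d2) - S_0 * exp(-qT) * N(-d1)
N(-d1) = 0.34281209; N(-d2) = 0.56782113
P = 43.0100 * 0.97336124 * 0.56782113 - 45.0500 * 0.99401796 * 0.34281209 = 8.4201

Answer: Price = 8.4201


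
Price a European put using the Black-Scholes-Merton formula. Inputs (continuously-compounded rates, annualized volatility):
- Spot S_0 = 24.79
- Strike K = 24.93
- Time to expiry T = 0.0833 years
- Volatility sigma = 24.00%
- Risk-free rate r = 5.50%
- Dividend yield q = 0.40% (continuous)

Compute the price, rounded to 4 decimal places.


Answer: Price = 0.7024

Derivation:
d1 = (ln(S/K) + (r - q + 0.5*sigma^2) * T) / (sigma * sqrt(T)) = 0.01466458
d2 = d1 - sigma * sqrt(T) = -0.05460360
exp(-rT) = 0.99542898; exp(-qT) = 0.99966686
P = K * exp(-rT) * N(-d2) - S_0 * exp(-qT) * N(-d1)
N(-d1) = 0.49414989; N(-d2) = 0.52177286
P = 24.9300 * 0.99542898 * 0.52177286 - 24.7900 * 0.99966686 * 0.49414989 = 0.7024


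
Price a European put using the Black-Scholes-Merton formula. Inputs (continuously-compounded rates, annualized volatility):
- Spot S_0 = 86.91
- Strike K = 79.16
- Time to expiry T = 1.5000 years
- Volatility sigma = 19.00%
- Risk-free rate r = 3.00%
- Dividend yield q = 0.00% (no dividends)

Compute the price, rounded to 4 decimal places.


d1 = (ln(S/K) + (r - q + 0.5*sigma^2) * T) / (sigma * sqrt(T)) = 0.71111257
d2 = d1 - sigma * sqrt(T) = 0.47841104
exp(-rT) = 0.95599748; exp(-qT) = 1.00000000
P = K * exp(-rT) * N(-d2) - S_0 * exp(-qT) * N(-d1)
N(-d1) = 0.23850724; N(-d2) = 0.31617884
P = 79.1600 * 0.95599748 * 0.31617884 - 86.9100 * 1.00000000 * 0.23850724 = 3.1987

Answer: Price = 3.1987


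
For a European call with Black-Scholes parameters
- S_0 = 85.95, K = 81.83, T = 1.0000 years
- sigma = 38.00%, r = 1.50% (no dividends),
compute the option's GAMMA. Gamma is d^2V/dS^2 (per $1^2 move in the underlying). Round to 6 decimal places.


d1 = 0.3587415981; d2 = -0.0212584019
phi(d1) = 0.3740797383; exp(-qT) = 1.0000000000; exp(-rT) = 0.9851119396
Gamma = exp(-qT) * phi(d1) / (S * sigma * sqrt(T)) = 1.0000000000 * 0.3740797383 / (85.9500 * 0.3800 * 1.0000000000) = 0.011453

Answer: Gamma = 0.011453


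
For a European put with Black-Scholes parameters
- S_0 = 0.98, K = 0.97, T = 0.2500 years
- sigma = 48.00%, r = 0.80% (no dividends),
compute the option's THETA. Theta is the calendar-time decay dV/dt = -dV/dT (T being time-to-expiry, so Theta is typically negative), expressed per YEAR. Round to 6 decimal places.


Answer: Theta = -0.180851

Derivation:
d1 = 0.1710687507; d2 = -0.0689312493
phi(d1) = 0.3931473536; exp(-qT) = 1.0000000000; exp(-rT) = 0.9980019987
Theta = -S*exp(-qT)*phi(d1)*sigma/(2*sqrt(T)) + r*K*exp(-rT)*N(-d2) - q*S*exp(-qT)*N(-d1)
N(-d1) = 0.4320848535; N(-d2) = 0.5274778278; sqrt(T) = 0.5000000000
Term 1 = -0.9800 * 1.0000000000 * 0.3931473536 * 0.4800 / (2 * 0.5000000000) = -0.1849365151
Term 2 = 0.0080 * 0.9700 * 0.9980019987 * 0.5274778278 = 0.0040850497
Term 3 = 0 (no dividend yield, q = 0)
Theta = -0.1849365151 + (0.0040850497) + (0.0000000000) = -0.180851


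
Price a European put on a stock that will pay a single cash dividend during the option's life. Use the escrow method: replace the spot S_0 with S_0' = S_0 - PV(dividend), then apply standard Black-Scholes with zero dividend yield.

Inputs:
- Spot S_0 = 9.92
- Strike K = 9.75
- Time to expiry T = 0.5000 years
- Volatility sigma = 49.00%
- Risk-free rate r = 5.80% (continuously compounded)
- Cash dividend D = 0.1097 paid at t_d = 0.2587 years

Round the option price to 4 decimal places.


PV(D) = D * exp(-r * t_d) = 0.1097 * 0.98510741 = 0.10806628
S_0' = S_0 - PV(D) = 9.9200 - 0.10806628 = 9.81193372
d1 = (ln(S_0'/K) + (r + sigma^2/2)*T) / (sigma*sqrt(T)) = 0.27521487
d2 = d1 - sigma*sqrt(T) = -0.07126746
exp(-rT) = 0.97141646
N(-d1) = 0.39157558; N(-d2) = 0.52840755
P = K * exp(-rT) * N(-d2) - S_0' * N(-d1) = 9.7500 * 0.97141646 * 0.52840755 - 9.81193372 * 0.39157558 = 1.1626

Answer: Price = 1.1626


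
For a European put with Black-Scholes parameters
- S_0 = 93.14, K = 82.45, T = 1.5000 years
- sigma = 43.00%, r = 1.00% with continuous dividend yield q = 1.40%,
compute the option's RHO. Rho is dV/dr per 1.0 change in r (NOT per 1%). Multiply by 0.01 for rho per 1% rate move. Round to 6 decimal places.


Answer: Rho = -63.017074

Derivation:
d1 = 0.4834166529; d2 = -0.0432236418
phi(d1) = 0.3549478636; exp(-qT) = 0.9792189646; exp(-rT) = 0.9851119396
N(-d2) = 0.5172383704
Rho = -K*T*exp(-rT)*N(-d2) = -82.4500 * 1.5000 * 0.9851119396 * 0.5172383704 = -63.017074


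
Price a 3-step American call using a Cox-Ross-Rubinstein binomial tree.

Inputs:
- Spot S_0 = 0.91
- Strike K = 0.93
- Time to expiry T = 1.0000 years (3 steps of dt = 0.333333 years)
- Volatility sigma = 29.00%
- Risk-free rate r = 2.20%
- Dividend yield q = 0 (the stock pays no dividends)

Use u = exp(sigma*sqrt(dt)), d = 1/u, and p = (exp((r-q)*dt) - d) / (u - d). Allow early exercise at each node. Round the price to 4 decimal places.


dt = T/N = 0.333333
u = exp(sigma*sqrt(dt)) = 1.182264; d = 1/u = 0.845834
p = (exp((r-q)*dt) - d) / (u - d) = 0.480117
Discount per step: exp(-r*dt) = 0.992693
Stock lattice S(k, i) with i counting down-moves:
  k=0: S(0,0) = 0.9100
  k=1: S(1,0) = 1.0759; S(1,1) = 0.7697
  k=2: S(2,0) = 1.2720; S(2,1) = 0.9100; S(2,2) = 0.6510
  k=3: S(3,0) = 1.5038; S(3,1) = 1.0759; S(3,2) = 0.7697; S(3,3) = 0.5507
Terminal payoffs V(N, i) = max(S_T - K, 0):
  V(3,0) = 0.573783; V(3,1) = 0.145861; V(3,2) = 0.000000; V(3,3) = 0.000000
Backward induction: V(k, i) = exp(-r*dt) * [p * V(k+1, i) + (1-p) * V(k+1, i+1)]; then take max(V_cont, immediate exercise) for American.
  V(2,0) = exp(-r*dt) * [p*0.573783 + (1-p)*0.145861] = 0.348747; exercise = 0.341952; V(2,0) = max -> 0.348747
  V(2,1) = exp(-r*dt) * [p*0.145861 + (1-p)*0.000000] = 0.069519; exercise = 0.000000; V(2,1) = max -> 0.069519
  V(2,2) = exp(-r*dt) * [p*0.000000 + (1-p)*0.000000] = 0.000000; exercise = 0.000000; V(2,2) = max -> 0.000000
  V(1,0) = exp(-r*dt) * [p*0.348747 + (1-p)*0.069519] = 0.202093; exercise = 0.145861; V(1,0) = max -> 0.202093
  V(1,1) = exp(-r*dt) * [p*0.069519 + (1-p)*0.000000] = 0.033133; exercise = 0.000000; V(1,1) = max -> 0.033133
  V(0,0) = exp(-r*dt) * [p*0.202093 + (1-p)*0.033133] = 0.113419; exercise = 0.000000; V(0,0) = max -> 0.113419

Answer: Price = V(0,0) = 0.1134
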